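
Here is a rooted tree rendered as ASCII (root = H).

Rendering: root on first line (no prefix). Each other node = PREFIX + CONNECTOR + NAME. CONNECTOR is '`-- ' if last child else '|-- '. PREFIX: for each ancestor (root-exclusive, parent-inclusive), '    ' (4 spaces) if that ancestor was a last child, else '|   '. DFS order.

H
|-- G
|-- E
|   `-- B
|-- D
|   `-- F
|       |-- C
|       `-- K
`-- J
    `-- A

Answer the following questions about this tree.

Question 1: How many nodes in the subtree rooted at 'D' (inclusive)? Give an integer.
Answer: 4

Derivation:
Subtree rooted at D contains: C, D, F, K
Count = 4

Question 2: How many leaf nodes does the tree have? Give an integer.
Answer: 5

Derivation:
Leaves (nodes with no children): A, B, C, G, K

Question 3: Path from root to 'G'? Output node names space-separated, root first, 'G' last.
Walk down from root: H -> G

Answer: H G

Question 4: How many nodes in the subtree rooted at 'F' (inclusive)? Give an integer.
Subtree rooted at F contains: C, F, K
Count = 3

Answer: 3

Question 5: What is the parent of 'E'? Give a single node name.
Scan adjacency: E appears as child of H

Answer: H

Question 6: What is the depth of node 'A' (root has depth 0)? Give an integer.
Answer: 2

Derivation:
Path from root to A: H -> J -> A
Depth = number of edges = 2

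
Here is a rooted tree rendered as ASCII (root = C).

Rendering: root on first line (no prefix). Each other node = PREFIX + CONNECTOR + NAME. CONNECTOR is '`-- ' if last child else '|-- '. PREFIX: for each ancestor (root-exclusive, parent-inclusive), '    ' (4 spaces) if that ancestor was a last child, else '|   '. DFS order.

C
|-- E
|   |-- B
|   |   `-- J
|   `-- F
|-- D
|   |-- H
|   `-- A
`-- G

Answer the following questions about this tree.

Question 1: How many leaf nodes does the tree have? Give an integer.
Leaves (nodes with no children): A, F, G, H, J

Answer: 5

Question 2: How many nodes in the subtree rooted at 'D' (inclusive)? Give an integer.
Subtree rooted at D contains: A, D, H
Count = 3

Answer: 3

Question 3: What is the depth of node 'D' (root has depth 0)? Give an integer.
Path from root to D: C -> D
Depth = number of edges = 1

Answer: 1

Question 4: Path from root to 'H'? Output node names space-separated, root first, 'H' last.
Answer: C D H

Derivation:
Walk down from root: C -> D -> H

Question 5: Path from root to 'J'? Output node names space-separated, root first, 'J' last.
Answer: C E B J

Derivation:
Walk down from root: C -> E -> B -> J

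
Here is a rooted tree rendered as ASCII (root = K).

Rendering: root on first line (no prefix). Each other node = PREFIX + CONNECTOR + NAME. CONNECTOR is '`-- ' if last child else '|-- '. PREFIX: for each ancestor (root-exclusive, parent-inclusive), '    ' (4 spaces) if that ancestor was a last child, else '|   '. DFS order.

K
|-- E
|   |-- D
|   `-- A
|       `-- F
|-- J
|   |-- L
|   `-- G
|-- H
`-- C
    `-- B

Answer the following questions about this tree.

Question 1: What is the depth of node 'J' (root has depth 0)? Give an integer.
Answer: 1

Derivation:
Path from root to J: K -> J
Depth = number of edges = 1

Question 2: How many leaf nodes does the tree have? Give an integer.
Answer: 6

Derivation:
Leaves (nodes with no children): B, D, F, G, H, L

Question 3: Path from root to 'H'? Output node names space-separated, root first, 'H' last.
Answer: K H

Derivation:
Walk down from root: K -> H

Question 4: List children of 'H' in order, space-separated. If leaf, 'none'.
Node H's children (from adjacency): (leaf)

Answer: none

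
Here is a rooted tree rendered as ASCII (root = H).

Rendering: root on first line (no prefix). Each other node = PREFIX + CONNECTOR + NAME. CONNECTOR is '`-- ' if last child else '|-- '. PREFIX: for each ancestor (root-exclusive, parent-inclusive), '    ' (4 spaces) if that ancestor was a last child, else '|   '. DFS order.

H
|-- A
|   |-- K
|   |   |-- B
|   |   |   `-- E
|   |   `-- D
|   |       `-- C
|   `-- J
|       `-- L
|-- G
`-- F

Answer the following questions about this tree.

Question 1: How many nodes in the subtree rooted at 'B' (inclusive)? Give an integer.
Subtree rooted at B contains: B, E
Count = 2

Answer: 2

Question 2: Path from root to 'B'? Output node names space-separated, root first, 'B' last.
Answer: H A K B

Derivation:
Walk down from root: H -> A -> K -> B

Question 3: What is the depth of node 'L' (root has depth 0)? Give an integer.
Path from root to L: H -> A -> J -> L
Depth = number of edges = 3

Answer: 3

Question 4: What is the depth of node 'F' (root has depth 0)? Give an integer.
Answer: 1

Derivation:
Path from root to F: H -> F
Depth = number of edges = 1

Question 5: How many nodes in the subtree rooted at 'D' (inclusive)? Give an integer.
Answer: 2

Derivation:
Subtree rooted at D contains: C, D
Count = 2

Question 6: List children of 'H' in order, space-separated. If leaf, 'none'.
Answer: A G F

Derivation:
Node H's children (from adjacency): A, G, F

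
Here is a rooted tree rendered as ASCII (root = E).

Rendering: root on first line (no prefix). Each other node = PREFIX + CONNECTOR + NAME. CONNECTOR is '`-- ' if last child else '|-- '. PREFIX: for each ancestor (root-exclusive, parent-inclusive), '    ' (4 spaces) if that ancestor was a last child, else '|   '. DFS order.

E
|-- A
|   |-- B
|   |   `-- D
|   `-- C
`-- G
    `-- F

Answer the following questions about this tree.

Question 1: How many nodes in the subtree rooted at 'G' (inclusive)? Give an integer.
Answer: 2

Derivation:
Subtree rooted at G contains: F, G
Count = 2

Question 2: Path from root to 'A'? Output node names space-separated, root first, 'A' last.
Answer: E A

Derivation:
Walk down from root: E -> A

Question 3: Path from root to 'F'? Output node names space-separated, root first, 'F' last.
Walk down from root: E -> G -> F

Answer: E G F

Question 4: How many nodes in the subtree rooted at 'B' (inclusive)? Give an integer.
Answer: 2

Derivation:
Subtree rooted at B contains: B, D
Count = 2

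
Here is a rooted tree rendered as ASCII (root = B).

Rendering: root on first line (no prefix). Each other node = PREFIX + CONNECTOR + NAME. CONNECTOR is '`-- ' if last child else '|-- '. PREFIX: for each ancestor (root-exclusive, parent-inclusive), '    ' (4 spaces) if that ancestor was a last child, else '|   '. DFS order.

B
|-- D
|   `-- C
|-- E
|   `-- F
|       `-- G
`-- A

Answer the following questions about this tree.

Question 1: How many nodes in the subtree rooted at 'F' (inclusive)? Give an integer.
Answer: 2

Derivation:
Subtree rooted at F contains: F, G
Count = 2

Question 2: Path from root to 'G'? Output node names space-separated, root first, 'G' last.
Walk down from root: B -> E -> F -> G

Answer: B E F G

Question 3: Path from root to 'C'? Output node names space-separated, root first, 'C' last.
Answer: B D C

Derivation:
Walk down from root: B -> D -> C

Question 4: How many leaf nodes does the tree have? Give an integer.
Answer: 3

Derivation:
Leaves (nodes with no children): A, C, G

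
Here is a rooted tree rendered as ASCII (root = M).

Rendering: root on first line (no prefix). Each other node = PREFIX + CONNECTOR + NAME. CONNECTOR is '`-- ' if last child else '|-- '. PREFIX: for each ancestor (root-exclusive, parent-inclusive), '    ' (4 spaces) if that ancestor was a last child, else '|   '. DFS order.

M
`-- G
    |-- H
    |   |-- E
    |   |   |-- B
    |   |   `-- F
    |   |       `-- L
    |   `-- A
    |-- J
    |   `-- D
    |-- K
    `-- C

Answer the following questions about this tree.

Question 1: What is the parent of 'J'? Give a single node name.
Answer: G

Derivation:
Scan adjacency: J appears as child of G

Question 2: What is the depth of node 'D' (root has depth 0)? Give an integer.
Answer: 3

Derivation:
Path from root to D: M -> G -> J -> D
Depth = number of edges = 3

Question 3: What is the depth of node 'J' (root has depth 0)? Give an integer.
Path from root to J: M -> G -> J
Depth = number of edges = 2

Answer: 2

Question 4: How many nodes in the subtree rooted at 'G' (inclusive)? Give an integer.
Subtree rooted at G contains: A, B, C, D, E, F, G, H, J, K, L
Count = 11

Answer: 11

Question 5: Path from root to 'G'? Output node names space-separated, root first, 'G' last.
Answer: M G

Derivation:
Walk down from root: M -> G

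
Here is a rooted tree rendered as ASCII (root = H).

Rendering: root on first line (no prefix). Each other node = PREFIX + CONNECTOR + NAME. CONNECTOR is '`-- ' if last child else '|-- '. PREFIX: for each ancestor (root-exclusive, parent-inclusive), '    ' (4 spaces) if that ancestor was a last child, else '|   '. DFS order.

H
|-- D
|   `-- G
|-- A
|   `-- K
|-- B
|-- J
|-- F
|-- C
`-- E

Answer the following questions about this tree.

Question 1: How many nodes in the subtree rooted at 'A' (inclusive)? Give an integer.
Subtree rooted at A contains: A, K
Count = 2

Answer: 2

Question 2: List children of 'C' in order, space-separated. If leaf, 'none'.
Answer: none

Derivation:
Node C's children (from adjacency): (leaf)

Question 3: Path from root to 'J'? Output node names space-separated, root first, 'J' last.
Walk down from root: H -> J

Answer: H J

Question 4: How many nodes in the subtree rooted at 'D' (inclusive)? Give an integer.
Subtree rooted at D contains: D, G
Count = 2

Answer: 2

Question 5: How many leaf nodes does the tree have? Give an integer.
Leaves (nodes with no children): B, C, E, F, G, J, K

Answer: 7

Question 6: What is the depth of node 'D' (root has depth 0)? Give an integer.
Answer: 1

Derivation:
Path from root to D: H -> D
Depth = number of edges = 1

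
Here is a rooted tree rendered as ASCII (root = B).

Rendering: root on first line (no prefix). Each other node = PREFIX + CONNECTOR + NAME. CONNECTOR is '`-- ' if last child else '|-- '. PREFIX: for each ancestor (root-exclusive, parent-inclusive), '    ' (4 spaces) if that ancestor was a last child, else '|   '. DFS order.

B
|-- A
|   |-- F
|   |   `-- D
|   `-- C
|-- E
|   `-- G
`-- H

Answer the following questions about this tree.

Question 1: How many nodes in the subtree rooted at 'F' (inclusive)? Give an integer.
Subtree rooted at F contains: D, F
Count = 2

Answer: 2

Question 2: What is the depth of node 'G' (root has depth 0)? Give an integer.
Path from root to G: B -> E -> G
Depth = number of edges = 2

Answer: 2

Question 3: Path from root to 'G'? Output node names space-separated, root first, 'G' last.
Answer: B E G

Derivation:
Walk down from root: B -> E -> G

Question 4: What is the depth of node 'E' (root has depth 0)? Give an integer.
Path from root to E: B -> E
Depth = number of edges = 1

Answer: 1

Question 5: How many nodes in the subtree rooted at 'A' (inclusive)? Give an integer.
Answer: 4

Derivation:
Subtree rooted at A contains: A, C, D, F
Count = 4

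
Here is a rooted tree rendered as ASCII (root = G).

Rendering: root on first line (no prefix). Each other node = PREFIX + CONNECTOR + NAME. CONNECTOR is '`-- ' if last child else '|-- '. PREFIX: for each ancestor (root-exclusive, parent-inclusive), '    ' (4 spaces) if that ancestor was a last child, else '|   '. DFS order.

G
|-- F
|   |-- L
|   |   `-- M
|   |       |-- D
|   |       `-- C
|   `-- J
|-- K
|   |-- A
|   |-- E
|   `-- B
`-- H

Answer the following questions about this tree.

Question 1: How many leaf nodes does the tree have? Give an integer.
Leaves (nodes with no children): A, B, C, D, E, H, J

Answer: 7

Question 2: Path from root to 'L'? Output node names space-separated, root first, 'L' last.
Walk down from root: G -> F -> L

Answer: G F L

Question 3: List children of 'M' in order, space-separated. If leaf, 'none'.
Node M's children (from adjacency): D, C

Answer: D C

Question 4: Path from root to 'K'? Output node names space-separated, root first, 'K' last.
Walk down from root: G -> K

Answer: G K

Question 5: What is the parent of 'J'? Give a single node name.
Answer: F

Derivation:
Scan adjacency: J appears as child of F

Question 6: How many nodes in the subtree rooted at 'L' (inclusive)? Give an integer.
Subtree rooted at L contains: C, D, L, M
Count = 4

Answer: 4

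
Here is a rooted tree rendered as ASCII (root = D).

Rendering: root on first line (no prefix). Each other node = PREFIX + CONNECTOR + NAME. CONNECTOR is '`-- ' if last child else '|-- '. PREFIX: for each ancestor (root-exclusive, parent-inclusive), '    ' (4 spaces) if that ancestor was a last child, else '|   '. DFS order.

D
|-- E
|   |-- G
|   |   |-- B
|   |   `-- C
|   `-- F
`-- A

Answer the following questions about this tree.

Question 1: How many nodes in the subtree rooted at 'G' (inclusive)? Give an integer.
Subtree rooted at G contains: B, C, G
Count = 3

Answer: 3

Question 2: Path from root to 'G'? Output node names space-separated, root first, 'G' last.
Walk down from root: D -> E -> G

Answer: D E G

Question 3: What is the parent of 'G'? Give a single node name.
Answer: E

Derivation:
Scan adjacency: G appears as child of E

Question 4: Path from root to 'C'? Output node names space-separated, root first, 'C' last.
Walk down from root: D -> E -> G -> C

Answer: D E G C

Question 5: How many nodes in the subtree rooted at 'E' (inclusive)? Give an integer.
Subtree rooted at E contains: B, C, E, F, G
Count = 5

Answer: 5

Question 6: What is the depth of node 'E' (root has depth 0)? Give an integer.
Answer: 1

Derivation:
Path from root to E: D -> E
Depth = number of edges = 1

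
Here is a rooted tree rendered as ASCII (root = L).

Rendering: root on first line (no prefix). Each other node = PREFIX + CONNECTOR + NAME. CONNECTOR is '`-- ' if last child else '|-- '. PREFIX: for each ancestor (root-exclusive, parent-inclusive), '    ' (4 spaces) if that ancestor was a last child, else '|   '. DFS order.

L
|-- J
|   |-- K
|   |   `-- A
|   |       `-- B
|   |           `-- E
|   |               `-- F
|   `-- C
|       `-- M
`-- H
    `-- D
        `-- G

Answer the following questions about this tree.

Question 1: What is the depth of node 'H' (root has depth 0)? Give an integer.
Path from root to H: L -> H
Depth = number of edges = 1

Answer: 1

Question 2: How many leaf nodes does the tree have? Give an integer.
Leaves (nodes with no children): F, G, M

Answer: 3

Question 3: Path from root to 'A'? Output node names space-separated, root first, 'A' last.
Walk down from root: L -> J -> K -> A

Answer: L J K A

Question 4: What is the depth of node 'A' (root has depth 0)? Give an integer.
Path from root to A: L -> J -> K -> A
Depth = number of edges = 3

Answer: 3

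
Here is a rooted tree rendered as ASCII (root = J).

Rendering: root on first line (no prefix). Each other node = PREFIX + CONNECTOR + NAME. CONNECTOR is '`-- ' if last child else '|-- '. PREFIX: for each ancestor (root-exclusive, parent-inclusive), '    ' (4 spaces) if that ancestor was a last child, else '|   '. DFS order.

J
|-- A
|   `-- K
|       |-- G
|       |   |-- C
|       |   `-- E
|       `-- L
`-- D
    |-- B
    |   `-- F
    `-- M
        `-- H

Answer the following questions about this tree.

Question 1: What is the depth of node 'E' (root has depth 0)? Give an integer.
Answer: 4

Derivation:
Path from root to E: J -> A -> K -> G -> E
Depth = number of edges = 4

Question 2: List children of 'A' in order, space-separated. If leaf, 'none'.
Answer: K

Derivation:
Node A's children (from adjacency): K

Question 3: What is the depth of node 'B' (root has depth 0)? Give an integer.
Path from root to B: J -> D -> B
Depth = number of edges = 2

Answer: 2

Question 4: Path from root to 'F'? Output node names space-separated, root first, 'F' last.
Walk down from root: J -> D -> B -> F

Answer: J D B F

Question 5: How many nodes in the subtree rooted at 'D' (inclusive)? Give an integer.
Answer: 5

Derivation:
Subtree rooted at D contains: B, D, F, H, M
Count = 5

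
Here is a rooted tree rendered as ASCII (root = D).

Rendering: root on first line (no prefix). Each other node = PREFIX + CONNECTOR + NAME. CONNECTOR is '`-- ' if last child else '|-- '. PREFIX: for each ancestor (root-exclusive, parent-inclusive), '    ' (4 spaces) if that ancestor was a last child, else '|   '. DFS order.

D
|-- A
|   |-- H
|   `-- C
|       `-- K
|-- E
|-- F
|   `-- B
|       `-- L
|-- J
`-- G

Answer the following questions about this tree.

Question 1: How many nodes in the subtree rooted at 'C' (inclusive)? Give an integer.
Subtree rooted at C contains: C, K
Count = 2

Answer: 2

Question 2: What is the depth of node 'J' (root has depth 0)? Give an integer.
Answer: 1

Derivation:
Path from root to J: D -> J
Depth = number of edges = 1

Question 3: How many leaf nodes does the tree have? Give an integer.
Leaves (nodes with no children): E, G, H, J, K, L

Answer: 6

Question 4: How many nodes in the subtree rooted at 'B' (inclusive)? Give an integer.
Subtree rooted at B contains: B, L
Count = 2

Answer: 2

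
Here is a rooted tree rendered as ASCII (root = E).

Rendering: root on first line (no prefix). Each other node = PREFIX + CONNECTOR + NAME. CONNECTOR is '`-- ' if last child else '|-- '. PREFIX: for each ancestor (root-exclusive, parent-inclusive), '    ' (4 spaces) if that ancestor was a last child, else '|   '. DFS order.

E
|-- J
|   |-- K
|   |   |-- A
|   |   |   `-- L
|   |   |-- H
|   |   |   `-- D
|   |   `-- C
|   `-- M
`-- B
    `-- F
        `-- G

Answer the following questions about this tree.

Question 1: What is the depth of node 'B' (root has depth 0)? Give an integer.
Path from root to B: E -> B
Depth = number of edges = 1

Answer: 1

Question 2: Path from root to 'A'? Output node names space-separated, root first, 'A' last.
Walk down from root: E -> J -> K -> A

Answer: E J K A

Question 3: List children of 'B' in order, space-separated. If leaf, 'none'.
Answer: F

Derivation:
Node B's children (from adjacency): F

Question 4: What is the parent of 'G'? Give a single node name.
Answer: F

Derivation:
Scan adjacency: G appears as child of F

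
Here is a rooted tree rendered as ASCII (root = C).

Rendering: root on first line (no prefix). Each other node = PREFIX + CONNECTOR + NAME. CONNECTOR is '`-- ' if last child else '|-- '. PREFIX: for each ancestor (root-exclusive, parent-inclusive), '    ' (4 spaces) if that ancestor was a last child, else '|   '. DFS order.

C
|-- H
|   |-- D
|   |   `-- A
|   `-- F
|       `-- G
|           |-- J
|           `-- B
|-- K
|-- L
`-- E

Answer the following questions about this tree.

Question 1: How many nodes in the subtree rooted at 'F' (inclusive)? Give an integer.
Subtree rooted at F contains: B, F, G, J
Count = 4

Answer: 4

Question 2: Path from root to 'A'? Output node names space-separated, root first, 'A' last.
Walk down from root: C -> H -> D -> A

Answer: C H D A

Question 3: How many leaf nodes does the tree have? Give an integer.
Leaves (nodes with no children): A, B, E, J, K, L

Answer: 6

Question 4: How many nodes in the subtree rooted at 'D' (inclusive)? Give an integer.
Subtree rooted at D contains: A, D
Count = 2

Answer: 2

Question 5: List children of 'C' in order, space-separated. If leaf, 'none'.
Node C's children (from adjacency): H, K, L, E

Answer: H K L E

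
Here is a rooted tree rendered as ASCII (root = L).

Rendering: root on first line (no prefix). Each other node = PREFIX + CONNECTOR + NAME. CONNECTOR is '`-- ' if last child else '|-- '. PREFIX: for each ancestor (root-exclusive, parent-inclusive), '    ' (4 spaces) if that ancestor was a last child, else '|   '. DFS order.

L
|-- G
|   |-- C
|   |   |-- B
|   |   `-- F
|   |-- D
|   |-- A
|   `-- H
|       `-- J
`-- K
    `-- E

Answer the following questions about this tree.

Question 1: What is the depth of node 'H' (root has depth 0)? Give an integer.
Answer: 2

Derivation:
Path from root to H: L -> G -> H
Depth = number of edges = 2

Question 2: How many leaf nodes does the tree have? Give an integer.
Answer: 6

Derivation:
Leaves (nodes with no children): A, B, D, E, F, J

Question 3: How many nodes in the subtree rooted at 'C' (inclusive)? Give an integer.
Answer: 3

Derivation:
Subtree rooted at C contains: B, C, F
Count = 3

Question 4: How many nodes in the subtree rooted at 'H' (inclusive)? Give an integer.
Subtree rooted at H contains: H, J
Count = 2

Answer: 2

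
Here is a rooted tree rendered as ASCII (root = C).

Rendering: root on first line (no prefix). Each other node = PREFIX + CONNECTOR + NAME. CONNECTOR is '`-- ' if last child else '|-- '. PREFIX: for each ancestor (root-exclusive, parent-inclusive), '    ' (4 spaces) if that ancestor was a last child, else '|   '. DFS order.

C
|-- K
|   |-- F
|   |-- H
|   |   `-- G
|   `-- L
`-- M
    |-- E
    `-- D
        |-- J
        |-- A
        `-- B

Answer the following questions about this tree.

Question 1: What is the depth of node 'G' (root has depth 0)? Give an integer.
Path from root to G: C -> K -> H -> G
Depth = number of edges = 3

Answer: 3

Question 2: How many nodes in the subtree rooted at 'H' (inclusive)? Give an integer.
Answer: 2

Derivation:
Subtree rooted at H contains: G, H
Count = 2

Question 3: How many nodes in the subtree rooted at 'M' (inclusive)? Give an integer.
Subtree rooted at M contains: A, B, D, E, J, M
Count = 6

Answer: 6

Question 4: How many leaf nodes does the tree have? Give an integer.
Leaves (nodes with no children): A, B, E, F, G, J, L

Answer: 7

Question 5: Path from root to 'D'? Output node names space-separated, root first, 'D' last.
Answer: C M D

Derivation:
Walk down from root: C -> M -> D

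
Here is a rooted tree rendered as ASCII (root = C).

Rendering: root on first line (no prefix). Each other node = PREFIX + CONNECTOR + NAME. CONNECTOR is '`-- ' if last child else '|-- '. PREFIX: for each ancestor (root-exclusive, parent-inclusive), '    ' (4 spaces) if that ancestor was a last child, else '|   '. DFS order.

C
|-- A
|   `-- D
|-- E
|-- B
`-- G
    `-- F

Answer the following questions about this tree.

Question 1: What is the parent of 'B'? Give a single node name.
Scan adjacency: B appears as child of C

Answer: C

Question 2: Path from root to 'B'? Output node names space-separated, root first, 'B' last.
Answer: C B

Derivation:
Walk down from root: C -> B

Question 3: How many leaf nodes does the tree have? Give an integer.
Answer: 4

Derivation:
Leaves (nodes with no children): B, D, E, F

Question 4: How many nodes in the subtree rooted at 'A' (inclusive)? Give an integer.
Subtree rooted at A contains: A, D
Count = 2

Answer: 2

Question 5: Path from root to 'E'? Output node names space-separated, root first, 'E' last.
Walk down from root: C -> E

Answer: C E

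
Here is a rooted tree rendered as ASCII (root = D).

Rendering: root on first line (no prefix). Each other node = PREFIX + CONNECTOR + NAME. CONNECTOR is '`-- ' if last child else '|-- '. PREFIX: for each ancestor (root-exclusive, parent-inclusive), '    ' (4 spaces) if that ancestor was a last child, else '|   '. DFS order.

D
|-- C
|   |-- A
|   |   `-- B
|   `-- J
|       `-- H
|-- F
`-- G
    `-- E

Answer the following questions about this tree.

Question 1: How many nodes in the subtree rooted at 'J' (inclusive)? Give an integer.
Answer: 2

Derivation:
Subtree rooted at J contains: H, J
Count = 2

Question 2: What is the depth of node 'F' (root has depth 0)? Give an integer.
Path from root to F: D -> F
Depth = number of edges = 1

Answer: 1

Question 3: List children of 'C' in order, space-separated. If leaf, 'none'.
Answer: A J

Derivation:
Node C's children (from adjacency): A, J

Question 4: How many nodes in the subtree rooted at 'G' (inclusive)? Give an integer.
Answer: 2

Derivation:
Subtree rooted at G contains: E, G
Count = 2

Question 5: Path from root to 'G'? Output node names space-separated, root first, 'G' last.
Answer: D G

Derivation:
Walk down from root: D -> G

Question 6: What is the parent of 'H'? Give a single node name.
Answer: J

Derivation:
Scan adjacency: H appears as child of J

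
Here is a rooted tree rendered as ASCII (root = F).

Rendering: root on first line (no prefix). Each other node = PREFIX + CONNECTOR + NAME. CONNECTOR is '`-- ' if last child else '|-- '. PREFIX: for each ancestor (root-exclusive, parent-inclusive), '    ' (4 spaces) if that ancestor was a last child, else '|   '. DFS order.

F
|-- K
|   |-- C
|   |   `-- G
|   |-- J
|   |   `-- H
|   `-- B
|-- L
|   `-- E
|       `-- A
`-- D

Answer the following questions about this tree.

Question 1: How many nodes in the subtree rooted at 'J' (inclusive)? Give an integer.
Subtree rooted at J contains: H, J
Count = 2

Answer: 2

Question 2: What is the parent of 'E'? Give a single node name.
Answer: L

Derivation:
Scan adjacency: E appears as child of L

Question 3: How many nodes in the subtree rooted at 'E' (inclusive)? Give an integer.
Subtree rooted at E contains: A, E
Count = 2

Answer: 2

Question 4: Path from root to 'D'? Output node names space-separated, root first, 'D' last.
Walk down from root: F -> D

Answer: F D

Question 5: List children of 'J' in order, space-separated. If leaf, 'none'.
Answer: H

Derivation:
Node J's children (from adjacency): H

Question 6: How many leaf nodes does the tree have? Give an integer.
Answer: 5

Derivation:
Leaves (nodes with no children): A, B, D, G, H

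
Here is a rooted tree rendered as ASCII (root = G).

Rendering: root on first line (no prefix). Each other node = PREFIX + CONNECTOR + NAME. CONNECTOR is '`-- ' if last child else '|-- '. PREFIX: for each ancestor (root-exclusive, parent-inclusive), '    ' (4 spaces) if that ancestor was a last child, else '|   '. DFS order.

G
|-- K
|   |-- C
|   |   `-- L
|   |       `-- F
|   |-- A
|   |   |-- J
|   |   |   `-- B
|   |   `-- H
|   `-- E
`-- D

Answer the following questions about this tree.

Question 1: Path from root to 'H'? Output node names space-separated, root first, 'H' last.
Answer: G K A H

Derivation:
Walk down from root: G -> K -> A -> H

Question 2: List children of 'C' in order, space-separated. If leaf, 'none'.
Node C's children (from adjacency): L

Answer: L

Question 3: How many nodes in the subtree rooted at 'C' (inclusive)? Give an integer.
Answer: 3

Derivation:
Subtree rooted at C contains: C, F, L
Count = 3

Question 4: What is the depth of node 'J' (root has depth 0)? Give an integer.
Path from root to J: G -> K -> A -> J
Depth = number of edges = 3

Answer: 3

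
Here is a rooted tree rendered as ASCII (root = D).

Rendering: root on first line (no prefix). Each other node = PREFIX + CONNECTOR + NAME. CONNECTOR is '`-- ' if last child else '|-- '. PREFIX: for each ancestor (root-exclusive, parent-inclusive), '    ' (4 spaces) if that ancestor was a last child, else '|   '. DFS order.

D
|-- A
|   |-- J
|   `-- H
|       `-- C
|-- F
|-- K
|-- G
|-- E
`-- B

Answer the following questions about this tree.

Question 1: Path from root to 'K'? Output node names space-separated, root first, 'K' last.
Walk down from root: D -> K

Answer: D K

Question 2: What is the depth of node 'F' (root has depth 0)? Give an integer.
Path from root to F: D -> F
Depth = number of edges = 1

Answer: 1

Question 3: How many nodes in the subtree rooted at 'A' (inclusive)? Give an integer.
Subtree rooted at A contains: A, C, H, J
Count = 4

Answer: 4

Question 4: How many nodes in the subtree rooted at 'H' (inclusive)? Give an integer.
Subtree rooted at H contains: C, H
Count = 2

Answer: 2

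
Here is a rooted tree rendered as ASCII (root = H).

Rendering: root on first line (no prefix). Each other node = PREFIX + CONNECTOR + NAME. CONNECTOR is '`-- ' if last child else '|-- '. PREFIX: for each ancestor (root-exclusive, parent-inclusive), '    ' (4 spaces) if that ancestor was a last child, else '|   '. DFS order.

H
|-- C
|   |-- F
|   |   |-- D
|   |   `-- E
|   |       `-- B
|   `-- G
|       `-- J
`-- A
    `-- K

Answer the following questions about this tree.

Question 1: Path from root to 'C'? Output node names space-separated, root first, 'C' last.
Answer: H C

Derivation:
Walk down from root: H -> C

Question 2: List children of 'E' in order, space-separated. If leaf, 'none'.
Answer: B

Derivation:
Node E's children (from adjacency): B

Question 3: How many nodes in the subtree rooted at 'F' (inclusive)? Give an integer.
Answer: 4

Derivation:
Subtree rooted at F contains: B, D, E, F
Count = 4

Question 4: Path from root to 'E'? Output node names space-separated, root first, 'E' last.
Walk down from root: H -> C -> F -> E

Answer: H C F E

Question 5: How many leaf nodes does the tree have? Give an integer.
Answer: 4

Derivation:
Leaves (nodes with no children): B, D, J, K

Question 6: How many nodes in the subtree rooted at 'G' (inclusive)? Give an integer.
Subtree rooted at G contains: G, J
Count = 2

Answer: 2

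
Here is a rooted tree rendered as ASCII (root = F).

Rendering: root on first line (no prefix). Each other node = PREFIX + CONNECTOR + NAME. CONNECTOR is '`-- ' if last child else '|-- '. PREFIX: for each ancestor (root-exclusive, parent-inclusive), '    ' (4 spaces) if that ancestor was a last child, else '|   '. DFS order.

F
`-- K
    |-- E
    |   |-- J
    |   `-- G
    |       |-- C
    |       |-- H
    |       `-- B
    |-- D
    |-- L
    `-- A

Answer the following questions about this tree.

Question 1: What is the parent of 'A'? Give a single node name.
Answer: K

Derivation:
Scan adjacency: A appears as child of K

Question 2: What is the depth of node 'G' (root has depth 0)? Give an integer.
Path from root to G: F -> K -> E -> G
Depth = number of edges = 3

Answer: 3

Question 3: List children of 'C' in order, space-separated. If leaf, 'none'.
Answer: none

Derivation:
Node C's children (from adjacency): (leaf)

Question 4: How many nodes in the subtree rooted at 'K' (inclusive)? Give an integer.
Answer: 10

Derivation:
Subtree rooted at K contains: A, B, C, D, E, G, H, J, K, L
Count = 10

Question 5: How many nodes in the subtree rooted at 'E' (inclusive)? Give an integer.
Subtree rooted at E contains: B, C, E, G, H, J
Count = 6

Answer: 6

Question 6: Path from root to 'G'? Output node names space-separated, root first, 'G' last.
Walk down from root: F -> K -> E -> G

Answer: F K E G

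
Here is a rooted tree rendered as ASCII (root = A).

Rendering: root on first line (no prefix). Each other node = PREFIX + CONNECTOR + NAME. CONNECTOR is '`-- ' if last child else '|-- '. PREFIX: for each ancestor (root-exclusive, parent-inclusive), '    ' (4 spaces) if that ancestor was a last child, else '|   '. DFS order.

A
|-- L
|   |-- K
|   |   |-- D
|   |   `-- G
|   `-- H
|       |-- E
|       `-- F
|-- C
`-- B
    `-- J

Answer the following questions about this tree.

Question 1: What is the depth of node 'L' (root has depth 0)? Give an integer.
Answer: 1

Derivation:
Path from root to L: A -> L
Depth = number of edges = 1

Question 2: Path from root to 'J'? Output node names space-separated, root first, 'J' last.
Walk down from root: A -> B -> J

Answer: A B J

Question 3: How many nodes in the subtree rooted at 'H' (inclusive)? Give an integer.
Subtree rooted at H contains: E, F, H
Count = 3

Answer: 3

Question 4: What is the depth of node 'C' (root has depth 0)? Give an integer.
Answer: 1

Derivation:
Path from root to C: A -> C
Depth = number of edges = 1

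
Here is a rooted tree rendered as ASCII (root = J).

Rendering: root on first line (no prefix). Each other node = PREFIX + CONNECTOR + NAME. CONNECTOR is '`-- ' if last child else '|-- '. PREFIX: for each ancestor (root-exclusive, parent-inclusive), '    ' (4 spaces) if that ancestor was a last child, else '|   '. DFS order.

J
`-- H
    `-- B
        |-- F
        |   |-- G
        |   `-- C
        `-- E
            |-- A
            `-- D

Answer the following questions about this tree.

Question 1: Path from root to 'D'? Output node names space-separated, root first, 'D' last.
Answer: J H B E D

Derivation:
Walk down from root: J -> H -> B -> E -> D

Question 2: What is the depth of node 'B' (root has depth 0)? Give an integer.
Answer: 2

Derivation:
Path from root to B: J -> H -> B
Depth = number of edges = 2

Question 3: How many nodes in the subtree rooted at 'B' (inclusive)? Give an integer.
Subtree rooted at B contains: A, B, C, D, E, F, G
Count = 7

Answer: 7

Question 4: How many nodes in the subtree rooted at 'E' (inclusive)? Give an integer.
Subtree rooted at E contains: A, D, E
Count = 3

Answer: 3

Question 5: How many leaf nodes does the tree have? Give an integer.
Leaves (nodes with no children): A, C, D, G

Answer: 4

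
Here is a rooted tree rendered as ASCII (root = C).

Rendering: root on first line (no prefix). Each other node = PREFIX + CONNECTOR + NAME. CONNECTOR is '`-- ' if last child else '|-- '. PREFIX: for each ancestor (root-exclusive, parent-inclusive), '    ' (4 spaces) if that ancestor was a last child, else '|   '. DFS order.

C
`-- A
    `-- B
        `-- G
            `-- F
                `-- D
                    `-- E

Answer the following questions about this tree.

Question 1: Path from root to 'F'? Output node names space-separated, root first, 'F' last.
Walk down from root: C -> A -> B -> G -> F

Answer: C A B G F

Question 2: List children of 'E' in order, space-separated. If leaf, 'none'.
Answer: none

Derivation:
Node E's children (from adjacency): (leaf)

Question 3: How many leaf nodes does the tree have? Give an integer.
Answer: 1

Derivation:
Leaves (nodes with no children): E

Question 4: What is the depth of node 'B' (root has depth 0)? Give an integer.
Path from root to B: C -> A -> B
Depth = number of edges = 2

Answer: 2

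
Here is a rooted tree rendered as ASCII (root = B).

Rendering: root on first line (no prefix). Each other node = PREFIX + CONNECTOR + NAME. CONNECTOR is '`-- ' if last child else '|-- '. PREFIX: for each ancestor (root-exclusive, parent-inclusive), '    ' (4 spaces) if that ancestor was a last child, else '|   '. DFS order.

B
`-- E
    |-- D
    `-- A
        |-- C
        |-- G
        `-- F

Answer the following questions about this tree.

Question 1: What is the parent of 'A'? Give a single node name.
Answer: E

Derivation:
Scan adjacency: A appears as child of E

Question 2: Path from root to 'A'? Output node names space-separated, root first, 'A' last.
Answer: B E A

Derivation:
Walk down from root: B -> E -> A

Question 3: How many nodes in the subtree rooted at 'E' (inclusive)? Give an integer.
Answer: 6

Derivation:
Subtree rooted at E contains: A, C, D, E, F, G
Count = 6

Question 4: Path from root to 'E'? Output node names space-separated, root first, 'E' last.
Answer: B E

Derivation:
Walk down from root: B -> E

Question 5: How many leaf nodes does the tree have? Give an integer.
Answer: 4

Derivation:
Leaves (nodes with no children): C, D, F, G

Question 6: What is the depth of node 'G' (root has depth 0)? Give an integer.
Answer: 3

Derivation:
Path from root to G: B -> E -> A -> G
Depth = number of edges = 3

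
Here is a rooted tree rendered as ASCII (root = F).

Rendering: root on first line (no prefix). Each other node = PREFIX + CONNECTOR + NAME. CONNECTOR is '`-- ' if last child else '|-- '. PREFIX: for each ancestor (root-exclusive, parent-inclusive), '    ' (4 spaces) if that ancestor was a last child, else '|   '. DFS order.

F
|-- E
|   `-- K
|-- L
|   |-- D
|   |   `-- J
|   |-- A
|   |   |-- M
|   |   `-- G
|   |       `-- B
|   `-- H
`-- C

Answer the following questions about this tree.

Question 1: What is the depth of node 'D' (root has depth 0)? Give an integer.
Path from root to D: F -> L -> D
Depth = number of edges = 2

Answer: 2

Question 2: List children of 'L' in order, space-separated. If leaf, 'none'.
Answer: D A H

Derivation:
Node L's children (from adjacency): D, A, H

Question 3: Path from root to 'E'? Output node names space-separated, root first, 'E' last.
Walk down from root: F -> E

Answer: F E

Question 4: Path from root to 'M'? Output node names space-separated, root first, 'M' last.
Answer: F L A M

Derivation:
Walk down from root: F -> L -> A -> M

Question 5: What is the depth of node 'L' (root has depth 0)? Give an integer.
Path from root to L: F -> L
Depth = number of edges = 1

Answer: 1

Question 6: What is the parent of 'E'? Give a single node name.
Answer: F

Derivation:
Scan adjacency: E appears as child of F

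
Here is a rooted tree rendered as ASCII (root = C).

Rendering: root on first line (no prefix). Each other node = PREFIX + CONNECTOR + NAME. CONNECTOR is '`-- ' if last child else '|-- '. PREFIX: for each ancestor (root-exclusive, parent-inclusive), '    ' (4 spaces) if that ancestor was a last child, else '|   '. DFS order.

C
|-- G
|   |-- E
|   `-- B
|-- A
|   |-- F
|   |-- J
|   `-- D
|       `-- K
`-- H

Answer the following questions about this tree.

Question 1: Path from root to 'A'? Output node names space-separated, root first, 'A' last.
Walk down from root: C -> A

Answer: C A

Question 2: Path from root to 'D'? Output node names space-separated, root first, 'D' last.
Answer: C A D

Derivation:
Walk down from root: C -> A -> D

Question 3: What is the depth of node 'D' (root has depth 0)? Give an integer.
Answer: 2

Derivation:
Path from root to D: C -> A -> D
Depth = number of edges = 2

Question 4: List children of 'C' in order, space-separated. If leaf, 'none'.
Answer: G A H

Derivation:
Node C's children (from adjacency): G, A, H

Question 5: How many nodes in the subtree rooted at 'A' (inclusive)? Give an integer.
Subtree rooted at A contains: A, D, F, J, K
Count = 5

Answer: 5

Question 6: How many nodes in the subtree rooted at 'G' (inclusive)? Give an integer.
Answer: 3

Derivation:
Subtree rooted at G contains: B, E, G
Count = 3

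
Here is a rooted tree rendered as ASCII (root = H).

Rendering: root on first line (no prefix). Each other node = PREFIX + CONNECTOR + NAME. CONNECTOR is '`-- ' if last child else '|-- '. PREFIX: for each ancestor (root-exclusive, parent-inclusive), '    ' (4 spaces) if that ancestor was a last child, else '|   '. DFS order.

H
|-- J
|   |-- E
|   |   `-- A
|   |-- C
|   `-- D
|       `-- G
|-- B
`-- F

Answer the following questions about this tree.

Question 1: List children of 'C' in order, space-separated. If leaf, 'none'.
Answer: none

Derivation:
Node C's children (from adjacency): (leaf)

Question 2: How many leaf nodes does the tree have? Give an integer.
Leaves (nodes with no children): A, B, C, F, G

Answer: 5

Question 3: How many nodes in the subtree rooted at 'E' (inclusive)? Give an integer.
Answer: 2

Derivation:
Subtree rooted at E contains: A, E
Count = 2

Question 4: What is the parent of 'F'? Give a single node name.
Answer: H

Derivation:
Scan adjacency: F appears as child of H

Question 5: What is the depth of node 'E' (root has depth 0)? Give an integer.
Answer: 2

Derivation:
Path from root to E: H -> J -> E
Depth = number of edges = 2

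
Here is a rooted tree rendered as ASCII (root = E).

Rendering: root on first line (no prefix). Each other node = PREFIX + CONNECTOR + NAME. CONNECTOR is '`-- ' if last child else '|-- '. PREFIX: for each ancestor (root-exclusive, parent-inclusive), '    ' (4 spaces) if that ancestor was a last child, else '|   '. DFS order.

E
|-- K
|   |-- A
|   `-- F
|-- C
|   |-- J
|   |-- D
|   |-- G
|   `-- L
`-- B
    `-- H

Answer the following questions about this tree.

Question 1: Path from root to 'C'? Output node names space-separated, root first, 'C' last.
Walk down from root: E -> C

Answer: E C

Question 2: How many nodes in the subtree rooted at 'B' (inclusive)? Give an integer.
Answer: 2

Derivation:
Subtree rooted at B contains: B, H
Count = 2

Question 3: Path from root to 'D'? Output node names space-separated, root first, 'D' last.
Answer: E C D

Derivation:
Walk down from root: E -> C -> D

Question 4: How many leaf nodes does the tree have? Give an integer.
Answer: 7

Derivation:
Leaves (nodes with no children): A, D, F, G, H, J, L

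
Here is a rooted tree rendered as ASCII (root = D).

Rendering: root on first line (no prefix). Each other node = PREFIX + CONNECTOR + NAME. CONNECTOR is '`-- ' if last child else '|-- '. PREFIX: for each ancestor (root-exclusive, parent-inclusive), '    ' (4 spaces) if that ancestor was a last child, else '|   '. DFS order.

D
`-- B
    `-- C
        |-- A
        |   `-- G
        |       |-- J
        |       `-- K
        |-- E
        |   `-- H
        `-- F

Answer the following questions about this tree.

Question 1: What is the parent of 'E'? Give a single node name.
Answer: C

Derivation:
Scan adjacency: E appears as child of C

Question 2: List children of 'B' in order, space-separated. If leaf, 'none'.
Answer: C

Derivation:
Node B's children (from adjacency): C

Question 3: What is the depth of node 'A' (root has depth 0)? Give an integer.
Path from root to A: D -> B -> C -> A
Depth = number of edges = 3

Answer: 3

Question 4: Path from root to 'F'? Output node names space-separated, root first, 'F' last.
Walk down from root: D -> B -> C -> F

Answer: D B C F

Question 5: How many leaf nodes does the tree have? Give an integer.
Leaves (nodes with no children): F, H, J, K

Answer: 4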